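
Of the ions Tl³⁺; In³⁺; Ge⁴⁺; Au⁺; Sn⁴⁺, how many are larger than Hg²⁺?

Work out protons and electrons: Ge⁴⁺: 28 e⁻, Z=32, Sn⁴⁺: 46 e⁻, Z=50, In³⁺: 46 e⁻, Z=49, Tl³⁺: 78 e⁻, Z=81, Hg²⁺: 78 e⁻, Z=80, Au⁺: 78 e⁻, Z=79. Ge⁴⁺ < Sn⁴⁺ (same group, period 4 vs 5); Sn⁴⁺ < In³⁺ (both 46 e⁻, Z=50>49); In³⁺ < Tl³⁺ (same group, period 5 vs 6); Tl³⁺ < Hg²⁺ (both 78 e⁻, Z=81>80); Hg²⁺ < Au⁺ (both 78 e⁻, Z=80>79).
Overall: Ge⁴⁺ < Sn⁴⁺ < In³⁺ < Tl³⁺ < Hg²⁺ < Au⁺. Hg²⁺ has 4 below it and 1 above. So 1 is larger.

1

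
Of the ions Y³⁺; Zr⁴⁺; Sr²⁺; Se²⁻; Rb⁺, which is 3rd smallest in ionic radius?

These species are isoelectronic with 36 electrons. The only difference is the number of protons: Zr⁴⁺ (Z=40), Y³⁺ (Z=39), Sr²⁺ (Z=38), Rb⁺ (Z=37), Se²⁻ (Z=34). The strongest nuclear pull (Zr⁴⁺) gives the smallest ion.
So the order is Zr⁴⁺ < Y³⁺ < Sr²⁺ < Rb⁺ < Se²⁻; the 3rd-smallest ion is Sr²⁺.

Sr²⁺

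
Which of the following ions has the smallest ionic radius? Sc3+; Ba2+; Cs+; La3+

Sc3+ (Z=21, 18 e⁻), La3+ (Z=57, 54 e⁻), Ba2+ (Z=56, 54 e⁻), Cs+ (Z=55, 54 e⁻). Sc3+ < La3+ (same group, period 4 vs 6); La3+ < Ba2+ (both 54 e⁻, Z=57>56); Ba2+ < Cs+ (both 54 e⁻, Z=56>55).

Sc3+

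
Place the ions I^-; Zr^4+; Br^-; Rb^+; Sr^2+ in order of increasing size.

Work out protons and electrons: Zr^4+ (Z=40, 36 e⁻), Sr^2+ (Z=38, 36 e⁻), Rb^+ (Z=37, 36 e⁻), Br^- (Z=35, 36 e⁻), I^- (Z=53, 54 e⁻). Zr^4+ < Sr^2+ (isoelectronic, higher Z=40 is smaller); Sr^2+ < Rb^+ (isoelectronic, higher Z=38 is smaller); Rb^+ < Br^- (both 36 e⁻, Z=37>35); Br^- < I^- (same group, 1 shell fewer).

Zr^4+ < Sr^2+ < Rb^+ < Br^- < I^-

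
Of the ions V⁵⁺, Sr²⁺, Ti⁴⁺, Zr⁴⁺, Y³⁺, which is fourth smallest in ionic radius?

Electron counts and nuclear charges: V⁵⁺: 18 e⁻, Z=23, Ti⁴⁺: 18 e⁻, Z=22, Zr⁴⁺: 36 e⁻, Z=40, Y³⁺: 36 e⁻, Z=39, Sr²⁺: 36 e⁻, Z=38. V⁵⁺ < Ti⁴⁺ (isoelectronic, higher Z=23 is smaller); Ti⁴⁺ < Zr⁴⁺ (same group, period 4 vs 5); Zr⁴⁺ < Y³⁺ (isoelectronic, higher Z=40 is smaller); Y³⁺ < Sr²⁺ (isoelectronic, higher Z=39 is smaller).
Ordering: V⁵⁺ < Ti⁴⁺ < Zr⁴⁺ < Y³⁺ < Sr²⁺. The fourth smallest is Y³⁺.

Y³⁺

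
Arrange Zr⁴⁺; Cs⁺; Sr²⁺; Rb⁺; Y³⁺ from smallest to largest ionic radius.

Zr⁴⁺ < Y³⁺ < Sr²⁺ < Rb⁺ < Cs⁺

Zr⁴⁺: 36 e⁻, Z=40, Y³⁺: 36 e⁻, Z=39, Sr²⁺: 36 e⁻, Z=38, Rb⁺: 36 e⁻, Z=37, Cs⁺: 54 e⁻, Z=55. Zr⁴⁺ < Y³⁺ (both 36 e⁻, Z=40>39); Y³⁺ < Sr²⁺ (isoelectronic, higher Z=39 is smaller); Sr²⁺ < Rb⁺ (isoelectronic, higher Z=38 is smaller); Rb⁺ < Cs⁺ (same group, period 5 vs 6).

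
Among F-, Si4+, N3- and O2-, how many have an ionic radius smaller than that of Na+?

1

All of these have 10 electrons (isoelectronic). With the same electron cloud, the ion with the most protons pulls it in tightest. Nuclear charges: Si4+ (Z=14), Na+ (Z=11), F- (Z=9), O2- (Z=8), N3- (Z=7). Highest Z is smallest.
Ordering all of them (including Na+) by radius gives Si4+ < Na+ < F- < O2- < N3-. So 1 is smaller.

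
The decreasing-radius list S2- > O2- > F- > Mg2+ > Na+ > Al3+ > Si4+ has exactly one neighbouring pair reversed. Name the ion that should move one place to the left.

Na+

Check each adjacent pair. Mg2+ and Na+ are reversed: they are isoelectronic (10 e⁻) and Mg has more protons than Na (12 vs 11), making Mg2+ smaller. No other neighbouring pair contradicts the periodic trends, so Na+ is the ion listed too late.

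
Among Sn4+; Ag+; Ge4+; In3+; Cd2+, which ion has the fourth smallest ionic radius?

Cd2+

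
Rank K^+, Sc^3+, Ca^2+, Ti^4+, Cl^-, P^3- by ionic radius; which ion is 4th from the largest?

Ca^2+

Each ion has 18 electrons. The ranking follows nuclear charge in reverse — greater Z gives a smaller radius. Ti^4+ (Z=22), Sc^3+ (Z=21), Ca^2+ (Z=20), K^+ (Z=19), Cl^- (Z=17), P^3- (Z=15).
Ordering: Ti^4+ < Sc^3+ < Ca^2+ < K^+ < Cl^- < P^3-. The 4th largest is Ca^2+.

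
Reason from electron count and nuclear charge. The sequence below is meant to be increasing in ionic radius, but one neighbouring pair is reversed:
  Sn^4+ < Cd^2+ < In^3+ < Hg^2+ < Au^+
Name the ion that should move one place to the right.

Cd^2+

Scanning neighbour by neighbour, only Cd^2+/In^3+ violates a trend: they are isoelectronic (46 e⁻) and In has more protons than Cd (49 vs 48), making In^3+ smaller. That makes Cd^2+ the one sitting a position early relative to where it belongs.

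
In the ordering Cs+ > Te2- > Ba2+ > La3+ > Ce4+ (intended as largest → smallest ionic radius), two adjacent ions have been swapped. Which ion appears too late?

Te2-

Compare adjacent ions: Cs+ and Te2- share 54 electrons; the higher nuclear charge on Cs (Z=55) contracts it more, so Cs+ < Te2- — yet in this decreasing list Cs+ sits before Te2-. Nothing else is reversed, so Te2- should move one place to the left.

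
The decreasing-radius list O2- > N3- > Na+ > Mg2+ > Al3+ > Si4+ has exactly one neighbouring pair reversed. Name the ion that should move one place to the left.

The pair O2-, N3- is the wrong way round — both have 10 electrons but Z(O)=8 > Z(N)=7, so O2- should be the smaller of the two. All other adjacent pairs agree with periodic trends, so N3- is the misplaced ion.

N3-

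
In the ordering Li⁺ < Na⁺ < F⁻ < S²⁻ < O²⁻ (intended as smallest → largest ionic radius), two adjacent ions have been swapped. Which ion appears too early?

S²⁻

Scanning neighbour by neighbour, only S²⁻/O²⁻ violates a trend: same group and charge — period 2 sits above period 3, so O²⁻ is smaller. That makes S²⁻ the one sitting a position early relative to where it belongs.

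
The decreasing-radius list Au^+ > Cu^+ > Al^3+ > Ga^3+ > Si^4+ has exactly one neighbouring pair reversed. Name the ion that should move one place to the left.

Ga^3+

The pair Al^3+, Ga^3+ is the wrong way round — Al^3+ and Ga^3+ are in one column with the same charge; the lighter period-3 ion has one fewer shell and is smaller. All other adjacent pairs agree with periodic trends, so Ga^3+ is the misplaced ion.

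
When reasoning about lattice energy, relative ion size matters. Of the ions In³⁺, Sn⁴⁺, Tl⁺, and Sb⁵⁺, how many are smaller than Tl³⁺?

3

Work out protons and electrons: Sb⁵⁺ (Z=51, 46 e⁻), Sn⁴⁺ (Z=50, 46 e⁻), In³⁺ (Z=49, 46 e⁻), Tl³⁺ (Z=81, 78 e⁻), Tl⁺ (Z=81, 80 e⁻). Sb⁵⁺ < Sn⁴⁺ (both 46 e⁻, Z=51>50); Sn⁴⁺ < In³⁺ (both 46 e⁻, Z=50>49); In³⁺ < Tl³⁺ (same group, period 5 vs 6); Tl³⁺ < Tl⁺ (same element, +3 vs +1).
Placing each against Tl³⁺: smaller — Sb⁵⁺, Sn⁴⁺, In³⁺; larger — Tl⁺. That's 3.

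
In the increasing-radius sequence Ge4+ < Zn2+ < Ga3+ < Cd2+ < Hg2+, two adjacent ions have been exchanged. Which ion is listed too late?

Ga3+

Compare adjacent ions: Ga3+ and Zn2+ share 28 electrons; the higher nuclear charge on Ga (Z=31) contracts it more, so Ga3+ < Zn2+ — yet in this increasing list Zn2+ sits before Ga3+. Nothing else is reversed, so Ga3+ should move one place to the left.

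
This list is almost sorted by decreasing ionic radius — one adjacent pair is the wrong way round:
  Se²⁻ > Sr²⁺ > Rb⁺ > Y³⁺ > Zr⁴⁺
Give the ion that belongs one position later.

Sr²⁺

Compare adjacent ions: Sr²⁺ and Rb⁺ share 36 electrons; the higher nuclear charge on Sr (Z=38) contracts it more, so Sr²⁺ < Rb⁺ — yet in this decreasing list Sr²⁺ sits before Rb⁺. Nothing else is reversed, so Sr²⁺ should move one place to the right.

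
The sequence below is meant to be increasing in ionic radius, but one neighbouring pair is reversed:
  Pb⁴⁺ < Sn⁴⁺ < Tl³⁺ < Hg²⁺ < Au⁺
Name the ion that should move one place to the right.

Pb⁴⁺

The pair Pb⁴⁺, Sn⁴⁺ is the wrong way round — same group and charge — period 5 sits above period 6, so Sn⁴⁺ is smaller. All other adjacent pairs agree with periodic trends, so Pb⁴⁺ is the misplaced ion.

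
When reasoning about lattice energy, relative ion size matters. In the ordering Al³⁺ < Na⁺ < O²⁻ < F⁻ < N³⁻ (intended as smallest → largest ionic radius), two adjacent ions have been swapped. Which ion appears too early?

O²⁻

Scanning neighbour by neighbour, only O²⁻/F⁻ violates a trend: they are isoelectronic (10 e⁻) and F has more protons than O (9 vs 8), making F⁻ smaller. That makes O²⁻ the one sitting a position early relative to where it belongs.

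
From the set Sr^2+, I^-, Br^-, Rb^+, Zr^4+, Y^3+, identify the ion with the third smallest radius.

Sr^2+

Electron counts and nuclear charges: Zr^4+ (Z=40, 36 e⁻), Y^3+ (Z=39, 36 e⁻), Sr^2+ (Z=38, 36 e⁻), Rb^+ (Z=37, 36 e⁻), Br^- (Z=35, 36 e⁻), I^- (Z=53, 54 e⁻). Zr^4+ < Y^3+ (isoelectronic, higher Z=40 is smaller); Y^3+ < Sr^2+ (isoelectronic, higher Z=39 is smaller); Sr^2+ < Rb^+ (both 36 e⁻, Z=38>37); Rb^+ < Br^- (both 36 e⁻, Z=37>35); Br^- < I^- (same group, 1 shell fewer).
That gives Zr^4+ < Y^3+ < Sr^2+ < Rb^+ < Br^- < I^-. From the smallest end, number 3 is Sr^2+.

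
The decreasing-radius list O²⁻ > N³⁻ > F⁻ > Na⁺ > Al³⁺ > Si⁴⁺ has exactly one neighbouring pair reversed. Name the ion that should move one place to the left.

Check each adjacent pair. O²⁻ and N³⁻ are reversed: both have 10 electrons but Z(O)=8 > Z(N)=7, so O²⁻ should be the smaller of the two. No other neighbouring pair contradicts the periodic trends, so N³⁻ is the ion listed too late.

N³⁻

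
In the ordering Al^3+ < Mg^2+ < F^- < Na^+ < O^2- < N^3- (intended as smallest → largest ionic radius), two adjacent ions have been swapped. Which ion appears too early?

F^-

The pair F^-, Na^+ is the wrong way round — both have 10 electrons but Z(Na)=11 > Z(F)=9, so Na^+ should be the smaller of the two. All other adjacent pairs agree with periodic trends, so F^- is the misplaced ion.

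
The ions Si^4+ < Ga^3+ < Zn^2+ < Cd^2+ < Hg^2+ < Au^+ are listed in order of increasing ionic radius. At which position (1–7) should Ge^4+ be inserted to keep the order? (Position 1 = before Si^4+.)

Work out protons and electrons: Si^4+ (Z=14, 10 e⁻), Ge^4+ (Z=32, 28 e⁻), Ga^3+ (Z=31, 28 e⁻), Zn^2+ (Z=30, 28 e⁻), Cd^2+ (Z=48, 46 e⁻), Hg^2+ (Z=80, 78 e⁻), Au^+ (Z=79, 78 e⁻). Si^4+ < Ge^4+ (same group, period 3 vs 4); Ge^4+ < Ga^3+ (both 28 e⁻, Z=32>31); Ga^3+ < Zn^2+ (both 28 e⁻, Z=31>30); Zn^2+ < Cd^2+ (same group, 1 shell fewer); Cd^2+ < Hg^2+ (same group, period 5 vs 6); Hg^2+ < Au^+ (both 78 e⁻, Z=80>79).
Putting Ge^4+ in gives Si^4+ < Ge^4+ < Ga^3+ < Zn^2+ < Cd^2+ < Hg^2+ < Au^+; it lands at slot 2.

2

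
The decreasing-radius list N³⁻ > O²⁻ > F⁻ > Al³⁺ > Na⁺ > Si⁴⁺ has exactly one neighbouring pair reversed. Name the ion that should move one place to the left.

The pair Al³⁺, Na⁺ is the wrong way round — both have 10 electrons but Z(Al)=13 > Z(Na)=11, so Al³⁺ should be the smaller of the two. All other adjacent pairs agree with periodic trends, so Na⁺ is the misplaced ion.

Na⁺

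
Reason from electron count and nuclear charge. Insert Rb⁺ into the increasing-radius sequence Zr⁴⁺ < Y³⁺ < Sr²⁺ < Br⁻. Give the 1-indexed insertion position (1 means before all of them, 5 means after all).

All of these have 36 electrons (isoelectronic). With the same electron cloud, the ion with the most protons pulls it in tightest. Nuclear charges: Zr⁴⁺ (Z=40), Y³⁺ (Z=39), Sr²⁺ (Z=38), Rb⁺ (Z=37), Br⁻ (Z=35). Highest Z is smallest.
Putting Rb⁺ in gives Zr⁴⁺ < Y³⁺ < Sr²⁺ < Rb⁺ < Br⁻; it lands at slot 4.

4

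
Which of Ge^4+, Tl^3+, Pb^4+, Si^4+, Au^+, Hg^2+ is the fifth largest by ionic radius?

Work out protons and electrons: Si^4+ has 10 e⁻ (Z=14), Ge^4+ has 28 e⁻ (Z=32), Pb^4+ has 78 e⁻ (Z=82), Tl^3+ has 78 e⁻ (Z=81), Hg^2+ has 78 e⁻ (Z=80), Au^+ has 78 e⁻ (Z=79). Si^4+ < Ge^4+ (same group, 1 shell fewer); Ge^4+ < Pb^4+ (same group, period 4 vs 6); Pb^4+ < Tl^3+ (both 78 e⁻, Z=82>81); Tl^3+ < Hg^2+ (both 78 e⁻, Z=81>80); Hg^2+ < Au^+ (both 78 e⁻, Z=80>79).
Ordering: Si^4+ < Ge^4+ < Pb^4+ < Tl^3+ < Hg^2+ < Au^+. The fifth largest is Ge^4+.

Ge^4+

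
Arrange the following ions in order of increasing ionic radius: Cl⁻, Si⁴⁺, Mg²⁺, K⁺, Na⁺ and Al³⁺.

Work out protons and electrons: Si⁴⁺: 10 e⁻, Z=14, Al³⁺: 10 e⁻, Z=13, Mg²⁺: 10 e⁻, Z=12, Na⁺: 10 e⁻, Z=11, K⁺: 18 e⁻, Z=19, Cl⁻: 18 e⁻, Z=17. Si⁴⁺ < Al³⁺ (both 10 e⁻, Z=14>13); Al³⁺ < Mg²⁺ (isoelectronic, higher Z=13 is smaller); Mg²⁺ < Na⁺ (both 10 e⁻, Z=12>11); Na⁺ < K⁺ (same group, period 3 vs 4); K⁺ < Cl⁻ (both 18 e⁻, Z=19>17).

Si⁴⁺ < Al³⁺ < Mg²⁺ < Na⁺ < K⁺ < Cl⁻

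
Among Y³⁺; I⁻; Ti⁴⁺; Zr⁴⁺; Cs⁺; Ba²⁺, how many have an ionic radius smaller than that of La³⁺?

Tabulating Z and e⁻: Ti⁴⁺ (Z=22, 18 e⁻), Zr⁴⁺ (Z=40, 36 e⁻), Y³⁺ (Z=39, 36 e⁻), La³⁺ (Z=57, 54 e⁻), Ba²⁺ (Z=56, 54 e⁻), Cs⁺ (Z=55, 54 e⁻), I⁻ (Z=53, 54 e⁻). Ti⁴⁺ < Zr⁴⁺ (same group, 1 shell fewer); Zr⁴⁺ < Y³⁺ (both 36 e⁻, Z=40>39); Y³⁺ < La³⁺ (same group, period 5 vs 6); La³⁺ < Ba²⁺ (isoelectronic, higher Z=57 is smaller); Ba²⁺ < Cs⁺ (both 54 e⁻, Z=56>55); Cs⁺ < I⁻ (isoelectronic, higher Z=55 is smaller).
Ordering all of them (including La³⁺) by radius gives Ti⁴⁺ < Zr⁴⁺ < Y³⁺ < La³⁺ < Ba²⁺ < Cs⁺ < I⁻. Count: 3.

3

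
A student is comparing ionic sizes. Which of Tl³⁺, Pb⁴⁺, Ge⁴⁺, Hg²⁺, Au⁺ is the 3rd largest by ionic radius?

First list Z and electron count for each: Ge⁴⁺ (Z=32, 28 e⁻), Pb⁴⁺ (Z=82, 78 e⁻), Tl³⁺ (Z=81, 78 e⁻), Hg²⁺ (Z=80, 78 e⁻), Au⁺ (Z=79, 78 e⁻). Ge⁴⁺ < Pb⁴⁺ (same group, period 4 vs 6); Pb⁴⁺ < Tl³⁺ (both 78 e⁻, Z=82>81); Tl³⁺ < Hg²⁺ (both 78 e⁻, Z=81>80); Hg²⁺ < Au⁺ (both 78 e⁻, Z=80>79).
Ordering: Ge⁴⁺ < Pb⁴⁺ < Tl³⁺ < Hg²⁺ < Au⁺. The 3rd largest is Tl³⁺.

Tl³⁺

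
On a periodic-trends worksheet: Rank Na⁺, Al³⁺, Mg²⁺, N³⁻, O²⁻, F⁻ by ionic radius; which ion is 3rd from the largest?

F⁻

Isoelectronic series (10 e⁻ each). Size is set by nuclear charge: more protons means a smaller ion. Al³⁺ (Z=13), Mg²⁺ (Z=12), Na⁺ (Z=11), F⁻ (Z=9), O²⁻ (Z=8), N³⁻ (Z=7).
That gives Al³⁺ < Mg²⁺ < Na⁺ < F⁻ < O²⁻ < N³⁻. From the largest end, number 3 is F⁻.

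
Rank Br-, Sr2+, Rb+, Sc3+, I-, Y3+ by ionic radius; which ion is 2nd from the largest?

Work out protons and electrons: Sc3+ has 18 e⁻ (Z=21), Y3+ has 36 e⁻ (Z=39), Sr2+ has 36 e⁻ (Z=38), Rb+ has 36 e⁻ (Z=37), Br- has 36 e⁻ (Z=35), I- has 54 e⁻ (Z=53). Sc3+ < Y3+ (same group, period 4 vs 5); Y3+ < Sr2+ (isoelectronic, higher Z=39 is smaller); Sr2+ < Rb+ (both 36 e⁻, Z=38>37); Rb+ < Br- (both 36 e⁻, Z=37>35); Br- < I- (same group, 1 shell fewer).
Ordering: Sc3+ < Y3+ < Sr2+ < Rb+ < Br- < I-. The 2nd largest is Br-.

Br-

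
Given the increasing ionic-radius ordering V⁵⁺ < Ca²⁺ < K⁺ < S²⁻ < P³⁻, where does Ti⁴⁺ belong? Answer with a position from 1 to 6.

Isoelectronic series (18 e⁻ each). Size is set by nuclear charge: more protons means a smaller ion. V⁵⁺ (Z=23), Ti⁴⁺ (Z=22), Ca²⁺ (Z=20), K⁺ (Z=19), S²⁻ (Z=16), P³⁻ (Z=15).
With Ti⁴⁺ included the full order is V⁵⁺ < Ti⁴⁺ < Ca²⁺ < K⁺ < S²⁻ < P³⁻, so it takes position 2.

2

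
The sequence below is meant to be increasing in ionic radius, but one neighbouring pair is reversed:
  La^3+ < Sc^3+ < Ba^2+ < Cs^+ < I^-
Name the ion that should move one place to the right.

La^3+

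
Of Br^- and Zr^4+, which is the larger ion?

Each ion has 36 electrons. The ranking follows nuclear charge in reverse — greater Z gives a smaller radius. Zr^4+ (Z=40), Br^- (Z=35).

Br^-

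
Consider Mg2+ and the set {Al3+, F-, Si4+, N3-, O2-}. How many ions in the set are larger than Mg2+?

These species are isoelectronic with 10 electrons. The only difference is the number of protons: Si4+ (Z=14), Al3+ (Z=13), Mg2+ (Z=12), F- (Z=9), O2- (Z=8), N3- (Z=7). The strongest nuclear pull (Si4+) gives the smallest ion.
Placing each against Mg2+: smaller — Si4+, Al3+; larger — F-, O2-, N3-. That's 3.

3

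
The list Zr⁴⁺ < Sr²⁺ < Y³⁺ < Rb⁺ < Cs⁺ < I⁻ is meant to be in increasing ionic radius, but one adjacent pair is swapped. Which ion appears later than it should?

Check each adjacent pair. Sr²⁺ and Y³⁺ are reversed: they are isoelectronic (36 e⁻) and Y has more protons than Sr (39 vs 38), making Y³⁺ smaller. No other neighbouring pair contradicts the periodic trends, so Y³⁺ is the ion listed too late.

Y³⁺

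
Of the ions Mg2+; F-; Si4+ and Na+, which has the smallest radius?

Si4+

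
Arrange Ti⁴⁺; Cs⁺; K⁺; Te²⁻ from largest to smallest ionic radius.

Tabulating Z and e⁻: Ti⁴⁺ (Z=22, 18 e⁻), K⁺ (Z=19, 18 e⁻), Cs⁺ (Z=55, 54 e⁻), Te²⁻ (Z=52, 54 e⁻). Ti⁴⁺ < K⁺ (both 18 e⁻, Z=22>19); K⁺ < Cs⁺ (same group, period 4 vs 6); Cs⁺ < Te²⁻ (both 54 e⁻, Z=55>52).

Te²⁻ > Cs⁺ > K⁺ > Ti⁴⁺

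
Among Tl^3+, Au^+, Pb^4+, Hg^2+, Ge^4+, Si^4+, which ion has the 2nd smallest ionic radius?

Ge^4+

Si^4+ (Z=14, 10 e⁻), Ge^4+ (Z=32, 28 e⁻), Pb^4+ (Z=82, 78 e⁻), Tl^3+ (Z=81, 78 e⁻), Hg^2+ (Z=80, 78 e⁻), Au^+ (Z=79, 78 e⁻). Si^4+ < Ge^4+ (same group, 1 shell fewer); Ge^4+ < Pb^4+ (same group, 2 shells fewer); Pb^4+ < Tl^3+ (both 78 e⁻, Z=82>81); Tl^3+ < Hg^2+ (isoelectronic, higher Z=81 is smaller); Hg^2+ < Au^+ (both 78 e⁻, Z=80>79).
Full ascending order: Si^4+ < Ge^4+ < Pb^4+ < Tl^3+ < Hg^2+ < Au^+. Counting from the smallest, position 2 is Ge^4+.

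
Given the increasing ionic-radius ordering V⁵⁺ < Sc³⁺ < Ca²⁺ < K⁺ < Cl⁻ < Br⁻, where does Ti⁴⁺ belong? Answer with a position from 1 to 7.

2

First list Z and electron count for each: V⁵⁺ has 18 e⁻ (Z=23), Ti⁴⁺ has 18 e⁻ (Z=22), Sc³⁺ has 18 e⁻ (Z=21), Ca²⁺ has 18 e⁻ (Z=20), K⁺ has 18 e⁻ (Z=19), Cl⁻ has 18 e⁻ (Z=17), Br⁻ has 36 e⁻ (Z=35). V⁵⁺ < Ti⁴⁺ (both 18 e⁻, Z=23>22); Ti⁴⁺ < Sc³⁺ (both 18 e⁻, Z=22>21); Sc³⁺ < Ca²⁺ (both 18 e⁻, Z=21>20); Ca²⁺ < K⁺ (isoelectronic, higher Z=20 is smaller); K⁺ < Cl⁻ (both 18 e⁻, Z=19>17); Cl⁻ < Br⁻ (same group, period 3 vs 4).
Putting Ti⁴⁺ in gives V⁵⁺ < Ti⁴⁺ < Sc³⁺ < Ca²⁺ < K⁺ < Cl⁻ < Br⁻; it lands at slot 2.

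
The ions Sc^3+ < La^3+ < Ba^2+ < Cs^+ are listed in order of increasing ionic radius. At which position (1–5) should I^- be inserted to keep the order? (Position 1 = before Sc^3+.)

5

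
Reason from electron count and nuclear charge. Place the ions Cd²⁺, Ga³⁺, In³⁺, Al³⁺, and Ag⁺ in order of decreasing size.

Tabulating Z and e⁻: Al³⁺ (Z=13, 10 e⁻), Ga³⁺ (Z=31, 28 e⁻), In³⁺ (Z=49, 46 e⁻), Cd²⁺ (Z=48, 46 e⁻), Ag⁺ (Z=47, 46 e⁻). Al³⁺ < Ga³⁺ (same group, period 3 vs 4); Ga³⁺ < In³⁺ (same group, 1 shell fewer); In³⁺ < Cd²⁺ (both 46 e⁻, Z=49>48); Cd²⁺ < Ag⁺ (both 46 e⁻, Z=48>47).

Ag⁺ > Cd²⁺ > In³⁺ > Ga³⁺ > Al³⁺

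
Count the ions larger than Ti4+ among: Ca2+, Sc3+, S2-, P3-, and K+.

5

These species are isoelectronic with 18 electrons. The only difference is the number of protons: Ti4+ (Z=22), Sc3+ (Z=21), Ca2+ (Z=20), K+ (Z=19), S2- (Z=16), P3- (Z=15). The strongest nuclear pull (Ti4+) gives the smallest ion.
Relative to Ti4+, the ions that are larger are Sc3+, Ca2+, K+, S2-, P3-. Count: 5.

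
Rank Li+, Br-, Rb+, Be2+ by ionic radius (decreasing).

Br- > Rb+ > Li+ > Be2+

First list Z and electron count for each: Be2+ (Z=4, 2 e⁻), Li+ (Z=3, 2 e⁻), Rb+ (Z=37, 36 e⁻), Br- (Z=35, 36 e⁻). Be2+ < Li+ (both 2 e⁻, Z=4>3); Li+ < Rb+ (same group, period 2 vs 5); Rb+ < Br- (both 36 e⁻, Z=37>35).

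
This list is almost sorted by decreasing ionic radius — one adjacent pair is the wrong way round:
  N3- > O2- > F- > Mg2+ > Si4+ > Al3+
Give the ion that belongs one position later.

The pair Si4+, Al3+ is the wrong way round — both have 10 electrons but Z(Si)=14 > Z(Al)=13, so Si4+ should be the smaller of the two. All other adjacent pairs agree with periodic trends, so Si4+ is the misplaced ion.

Si4+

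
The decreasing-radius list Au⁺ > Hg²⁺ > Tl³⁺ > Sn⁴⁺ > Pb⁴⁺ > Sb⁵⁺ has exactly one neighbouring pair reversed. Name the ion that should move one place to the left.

Pb⁴⁺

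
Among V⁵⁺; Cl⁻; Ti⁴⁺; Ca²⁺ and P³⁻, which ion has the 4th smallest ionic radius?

Cl⁻

Each ion has 18 electrons. The ranking follows nuclear charge in reverse — greater Z gives a smaller radius. V⁵⁺ (Z=23), Ti⁴⁺ (Z=22), Ca²⁺ (Z=20), Cl⁻ (Z=17), P³⁻ (Z=15).
Ordering: V⁵⁺ < Ti⁴⁺ < Ca²⁺ < Cl⁻ < P³⁻. The 4th smallest is Cl⁻.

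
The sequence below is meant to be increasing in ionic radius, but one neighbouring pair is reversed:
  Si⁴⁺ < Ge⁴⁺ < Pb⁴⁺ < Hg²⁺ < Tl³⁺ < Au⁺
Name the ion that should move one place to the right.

Hg²⁺

Scanning neighbour by neighbour, only Hg²⁺/Tl³⁺ violates a trend: they are isoelectronic (78 e⁻) and Tl has more protons than Hg (81 vs 80), making Tl³⁺ smaller. That makes Hg²⁺ the one sitting a position early relative to where it belongs.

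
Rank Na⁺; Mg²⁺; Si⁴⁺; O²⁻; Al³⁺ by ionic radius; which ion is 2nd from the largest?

All of these have 10 electrons (isoelectronic). With the same electron cloud, the ion with the most protons pulls it in tightest. Nuclear charges: Si⁴⁺ (Z=14), Al³⁺ (Z=13), Mg²⁺ (Z=12), Na⁺ (Z=11), O²⁻ (Z=8). Highest Z is smallest.
So the order is Si⁴⁺ < Al³⁺ < Mg²⁺ < Na⁺ < O²⁻; the 2nd-largest ion is Na⁺.

Na⁺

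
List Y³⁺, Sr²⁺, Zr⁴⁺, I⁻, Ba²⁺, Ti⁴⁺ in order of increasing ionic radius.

First list Z and electron count for each: Ti⁴⁺: 18 e⁻, Z=22, Zr⁴⁺: 36 e⁻, Z=40, Y³⁺: 36 e⁻, Z=39, Sr²⁺: 36 e⁻, Z=38, Ba²⁺: 54 e⁻, Z=56, I⁻: 54 e⁻, Z=53. Ti⁴⁺ < Zr⁴⁺ (same group, period 4 vs 5); Zr⁴⁺ < Y³⁺ (isoelectronic, higher Z=40 is smaller); Y³⁺ < Sr²⁺ (both 36 e⁻, Z=39>38); Sr²⁺ < Ba²⁺ (same group, period 5 vs 6); Ba²⁺ < I⁻ (both 54 e⁻, Z=56>53).

Ti⁴⁺ < Zr⁴⁺ < Y³⁺ < Sr²⁺ < Ba²⁺ < I⁻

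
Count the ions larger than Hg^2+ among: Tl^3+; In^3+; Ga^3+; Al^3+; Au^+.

1

Electron counts and nuclear charges: Al^3+ has 10 e⁻ (Z=13), Ga^3+ has 28 e⁻ (Z=31), In^3+ has 46 e⁻ (Z=49), Tl^3+ has 78 e⁻ (Z=81), Hg^2+ has 78 e⁻ (Z=80), Au^+ has 78 e⁻ (Z=79). Al^3+ < Ga^3+ (same group, period 3 vs 4); Ga^3+ < In^3+ (same group, period 4 vs 5); In^3+ < Tl^3+ (same group, period 5 vs 6); Tl^3+ < Hg^2+ (both 78 e⁻, Z=81>80); Hg^2+ < Au^+ (isoelectronic, higher Z=80 is smaller).
Placing each against Hg^2+: smaller — Al^3+, Ga^3+, In^3+, Tl^3+; larger — Au^+. Count: 1.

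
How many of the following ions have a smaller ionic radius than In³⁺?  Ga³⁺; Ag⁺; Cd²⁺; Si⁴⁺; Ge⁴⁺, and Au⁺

3

Work out protons and electrons: Si⁴⁺ (Z=14, 10 e⁻), Ge⁴⁺ (Z=32, 28 e⁻), Ga³⁺ (Z=31, 28 e⁻), In³⁺ (Z=49, 46 e⁻), Cd²⁺ (Z=48, 46 e⁻), Ag⁺ (Z=47, 46 e⁻), Au⁺ (Z=79, 78 e⁻). Si⁴⁺ < Ge⁴⁺ (same group, period 3 vs 4); Ge⁴⁺ < Ga³⁺ (isoelectronic, higher Z=32 is smaller); Ga³⁺ < In³⁺ (same group, period 4 vs 5); In³⁺ < Cd²⁺ (isoelectronic, higher Z=49 is smaller); Cd²⁺ < Ag⁺ (both 46 e⁻, Z=48>47); Ag⁺ < Au⁺ (same group, 1 shell fewer).
Ordering all of them (including In³⁺) by radius gives Si⁴⁺ < Ge⁴⁺ < Ga³⁺ < In³⁺ < Cd²⁺ < Ag⁺ < Au⁺. Count: 3.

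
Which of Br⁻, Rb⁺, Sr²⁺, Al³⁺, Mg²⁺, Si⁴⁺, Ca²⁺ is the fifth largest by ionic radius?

Electron counts and nuclear charges: Si⁴⁺ has 10 e⁻ (Z=14), Al³⁺ has 10 e⁻ (Z=13), Mg²⁺ has 10 e⁻ (Z=12), Ca²⁺ has 18 e⁻ (Z=20), Sr²⁺ has 36 e⁻ (Z=38), Rb⁺ has 36 e⁻ (Z=37), Br⁻ has 36 e⁻ (Z=35). Si⁴⁺ < Al³⁺ (isoelectronic, higher Z=14 is smaller); Al³⁺ < Mg²⁺ (both 10 e⁻, Z=13>12); Mg²⁺ < Ca²⁺ (same group, 1 shell fewer); Ca²⁺ < Sr²⁺ (same group, 1 shell fewer); Sr²⁺ < Rb⁺ (isoelectronic, higher Z=38 is smaller); Rb⁺ < Br⁻ (both 36 e⁻, Z=37>35).
So the order is Si⁴⁺ < Al³⁺ < Mg²⁺ < Ca²⁺ < Sr²⁺ < Rb⁺ < Br⁻; the 5th-largest ion is Mg²⁺.

Mg²⁺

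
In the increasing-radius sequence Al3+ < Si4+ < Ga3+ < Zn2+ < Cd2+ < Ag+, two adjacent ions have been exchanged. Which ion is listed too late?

Si4+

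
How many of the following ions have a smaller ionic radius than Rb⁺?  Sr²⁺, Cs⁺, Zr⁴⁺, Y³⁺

3

Zr⁴⁺ has 36 e⁻ (Z=40), Y³⁺ has 36 e⁻ (Z=39), Sr²⁺ has 36 e⁻ (Z=38), Rb⁺ has 36 e⁻ (Z=37), Cs⁺ has 54 e⁻ (Z=55). Zr⁴⁺ < Y³⁺ (both 36 e⁻, Z=40>39); Y³⁺ < Sr²⁺ (isoelectronic, higher Z=39 is smaller); Sr²⁺ < Rb⁺ (isoelectronic, higher Z=38 is smaller); Rb⁺ < Cs⁺ (same group, 1 shell fewer).
Overall: Zr⁴⁺ < Y³⁺ < Sr²⁺ < Rb⁺ < Cs⁺. Rb⁺ has 3 below it and 1 above. Count: 3.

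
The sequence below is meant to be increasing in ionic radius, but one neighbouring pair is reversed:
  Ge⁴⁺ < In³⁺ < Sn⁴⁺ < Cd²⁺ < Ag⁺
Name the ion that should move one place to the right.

Scanning neighbour by neighbour, only In³⁺/Sn⁴⁺ violates a trend: both have 46 electrons but Z(Sn)=50 > Z(In)=49, so Sn⁴⁺ should be the smaller of the two. That makes In³⁺ the one sitting a position early relative to where it belongs.

In³⁺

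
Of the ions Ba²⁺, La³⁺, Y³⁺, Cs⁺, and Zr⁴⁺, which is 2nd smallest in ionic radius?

First list Z and electron count for each: Zr⁴⁺: 36 e⁻, Z=40, Y³⁺: 36 e⁻, Z=39, La³⁺: 54 e⁻, Z=57, Ba²⁺: 54 e⁻, Z=56, Cs⁺: 54 e⁻, Z=55. Zr⁴⁺ < Y³⁺ (isoelectronic, higher Z=40 is smaller); Y³⁺ < La³⁺ (same group, period 5 vs 6); La³⁺ < Ba²⁺ (both 54 e⁻, Z=57>56); Ba²⁺ < Cs⁺ (isoelectronic, higher Z=56 is smaller).
Ordering: Zr⁴⁺ < Y³⁺ < La³⁺ < Ba²⁺ < Cs⁺. The 2nd smallest is Y³⁺.

Y³⁺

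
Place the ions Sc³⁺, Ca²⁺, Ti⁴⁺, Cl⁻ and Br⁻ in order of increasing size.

First list Z and electron count for each: Ti⁴⁺ has 18 e⁻ (Z=22), Sc³⁺ has 18 e⁻ (Z=21), Ca²⁺ has 18 e⁻ (Z=20), Cl⁻ has 18 e⁻ (Z=17), Br⁻ has 36 e⁻ (Z=35). Ti⁴⁺ < Sc³⁺ (isoelectronic, higher Z=22 is smaller); Sc³⁺ < Ca²⁺ (isoelectronic, higher Z=21 is smaller); Ca²⁺ < Cl⁻ (both 18 e⁻, Z=20>17); Cl⁻ < Br⁻ (same group, period 3 vs 4).

Ti⁴⁺ < Sc³⁺ < Ca²⁺ < Cl⁻ < Br⁻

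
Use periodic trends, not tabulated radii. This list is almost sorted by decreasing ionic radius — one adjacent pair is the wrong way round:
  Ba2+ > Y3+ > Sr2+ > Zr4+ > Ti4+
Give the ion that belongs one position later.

Y3+

Compare adjacent ions: both have 36 electrons but Z(Y)=39 > Z(Sr)=38, so Y3+ should be the smaller of the two — yet in this decreasing list Y3+ sits before Sr2+. Nothing else is reversed, so Y3+ should move one place to the right.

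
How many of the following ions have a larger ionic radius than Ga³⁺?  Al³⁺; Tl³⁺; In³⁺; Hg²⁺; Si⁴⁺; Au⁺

4

First list Z and electron count for each: Si⁴⁺ has 10 e⁻ (Z=14), Al³⁺ has 10 e⁻ (Z=13), Ga³⁺ has 28 e⁻ (Z=31), In³⁺ has 46 e⁻ (Z=49), Tl³⁺ has 78 e⁻ (Z=81), Hg²⁺ has 78 e⁻ (Z=80), Au⁺ has 78 e⁻ (Z=79). Si⁴⁺ < Al³⁺ (both 10 e⁻, Z=14>13); Al³⁺ < Ga³⁺ (same group, 1 shell fewer); Ga³⁺ < In³⁺ (same group, 1 shell fewer); In³⁺ < Tl³⁺ (same group, 1 shell fewer); Tl³⁺ < Hg²⁺ (both 78 e⁻, Z=81>80); Hg²⁺ < Au⁺ (both 78 e⁻, Z=80>79).
Relative to Ga³⁺, the ions that are larger are In³⁺, Tl³⁺, Hg²⁺, Au⁺. Count: 4.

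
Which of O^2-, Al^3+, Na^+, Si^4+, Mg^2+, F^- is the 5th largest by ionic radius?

Al^3+

All of these have 10 electrons (isoelectronic). With the same electron cloud, the ion with the most protons pulls it in tightest. Nuclear charges: Si^4+ (Z=14), Al^3+ (Z=13), Mg^2+ (Z=12), Na^+ (Z=11), F^- (Z=9), O^2- (Z=8). Highest Z is smallest.
Full ascending order: Si^4+ < Al^3+ < Mg^2+ < Na^+ < F^- < O^2-. Counting from the largest, position 5 is Al^3+.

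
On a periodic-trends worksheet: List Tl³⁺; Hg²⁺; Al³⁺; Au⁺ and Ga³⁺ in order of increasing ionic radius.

Al³⁺ < Ga³⁺ < Tl³⁺ < Hg²⁺ < Au⁺

Al³⁺: 10 e⁻, Z=13, Ga³⁺: 28 e⁻, Z=31, Tl³⁺: 78 e⁻, Z=81, Hg²⁺: 78 e⁻, Z=80, Au⁺: 78 e⁻, Z=79. Al³⁺ < Ga³⁺ (same group, period 3 vs 4); Ga³⁺ < Tl³⁺ (same group, 2 shells fewer); Tl³⁺ < Hg²⁺ (both 78 e⁻, Z=81>80); Hg²⁺ < Au⁺ (both 78 e⁻, Z=80>79).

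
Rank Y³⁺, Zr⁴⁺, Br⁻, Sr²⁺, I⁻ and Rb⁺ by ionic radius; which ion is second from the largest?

Br⁻

Work out protons and electrons: Zr⁴⁺: 36 e⁻, Z=40, Y³⁺: 36 e⁻, Z=39, Sr²⁺: 36 e⁻, Z=38, Rb⁺: 36 e⁻, Z=37, Br⁻: 36 e⁻, Z=35, I⁻: 54 e⁻, Z=53. Zr⁴⁺ < Y³⁺ (isoelectronic, higher Z=40 is smaller); Y³⁺ < Sr²⁺ (isoelectronic, higher Z=39 is smaller); Sr²⁺ < Rb⁺ (isoelectronic, higher Z=38 is smaller); Rb⁺ < Br⁻ (both 36 e⁻, Z=37>35); Br⁻ < I⁻ (same group, period 4 vs 5).
That gives Zr⁴⁺ < Y³⁺ < Sr²⁺ < Rb⁺ < Br⁻ < I⁻. From the largest end, number 2 is Br⁻.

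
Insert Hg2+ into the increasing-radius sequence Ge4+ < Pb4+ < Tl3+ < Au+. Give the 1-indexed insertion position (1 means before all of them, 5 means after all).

4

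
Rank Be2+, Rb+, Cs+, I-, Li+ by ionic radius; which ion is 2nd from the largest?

Cs+

Be2+: 2 e⁻, Z=4, Li+: 2 e⁻, Z=3, Rb+: 36 e⁻, Z=37, Cs+: 54 e⁻, Z=55, I-: 54 e⁻, Z=53. Be2+ < Li+ (both 2 e⁻, Z=4>3); Li+ < Rb+ (same group, 3 shells fewer); Rb+ < Cs+ (same group, period 5 vs 6); Cs+ < I- (both 54 e⁻, Z=55>53).
Ordering: Be2+ < Li+ < Rb+ < Cs+ < I-. The 2nd largest is Cs+.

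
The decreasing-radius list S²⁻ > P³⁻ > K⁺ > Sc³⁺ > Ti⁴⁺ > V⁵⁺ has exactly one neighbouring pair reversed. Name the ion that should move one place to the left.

Compare adjacent ions: they are isoelectronic (18 e⁻) and S has more protons than P (16 vs 15), making S²⁻ smaller — yet in this decreasing list S²⁻ sits before P³⁻. Nothing else is reversed, so P³⁻ should move one place to the left.

P³⁻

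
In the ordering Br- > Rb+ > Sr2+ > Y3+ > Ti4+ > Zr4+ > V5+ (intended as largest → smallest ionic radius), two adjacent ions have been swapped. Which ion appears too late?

Scanning neighbour by neighbour, only Ti4+/Zr4+ violates a trend: same group and charge — period 4 sits above period 5, so Ti4+ is smaller. That makes Zr4+ the one sitting a position late relative to where it belongs.

Zr4+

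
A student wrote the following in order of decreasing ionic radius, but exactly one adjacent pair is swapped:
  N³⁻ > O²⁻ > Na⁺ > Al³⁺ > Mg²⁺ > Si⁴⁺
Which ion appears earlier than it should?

Scanning neighbour by neighbour, only Al³⁺/Mg²⁺ violates a trend: Al³⁺ and Mg²⁺ share 10 electrons; the higher nuclear charge on Al (Z=13) contracts it more, so Al³⁺ < Mg²⁺. That makes Al³⁺ the one sitting a position early relative to where it belongs.

Al³⁺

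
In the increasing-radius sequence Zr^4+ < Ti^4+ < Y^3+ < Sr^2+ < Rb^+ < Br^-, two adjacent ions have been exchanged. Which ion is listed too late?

Compare adjacent ions: Ti^4+ and Zr^4+ are in one column with the same charge; the lighter period-4 ion has one fewer shell and is smaller — yet in this increasing list Zr^4+ sits before Ti^4+. Nothing else is reversed, so Ti^4+ should move one place to the left.

Ti^4+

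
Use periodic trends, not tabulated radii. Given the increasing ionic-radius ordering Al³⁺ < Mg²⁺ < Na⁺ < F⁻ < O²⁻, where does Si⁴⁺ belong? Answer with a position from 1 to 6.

1

Each ion has 10 electrons. The ranking follows nuclear charge in reverse — greater Z gives a smaller radius. Si⁴⁺ (Z=14), Al³⁺ (Z=13), Mg²⁺ (Z=12), Na⁺ (Z=11), F⁻ (Z=9), O²⁻ (Z=8).
Merged order: Si⁴⁺ < Al³⁺ < Mg²⁺ < Na⁺ < F⁻ < O²⁻ — Si⁴⁺ is number 1.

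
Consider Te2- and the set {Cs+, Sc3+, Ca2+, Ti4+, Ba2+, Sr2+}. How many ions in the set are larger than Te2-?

0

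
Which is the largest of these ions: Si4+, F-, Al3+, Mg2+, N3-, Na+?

These species are isoelectronic with 10 electrons. The only difference is the number of protons: Si4+ (Z=14), Al3+ (Z=13), Mg2+ (Z=12), Na+ (Z=11), F- (Z=9), N3- (Z=7). The strongest nuclear pull (Si4+) gives the smallest ion.

N3-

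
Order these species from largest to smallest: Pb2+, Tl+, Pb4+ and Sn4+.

First list Z and electron count for each: Sn4+: 46 e⁻, Z=50, Pb4+: 78 e⁻, Z=82, Pb2+: 80 e⁻, Z=82, Tl+: 80 e⁻, Z=81. Sn4+ < Pb4+ (same group, 1 shell fewer); Pb4+ < Pb2+ (higher charge on the same element); Pb2+ < Tl+ (isoelectronic, higher Z=82 is smaller).

Tl+ > Pb2+ > Pb4+ > Sn4+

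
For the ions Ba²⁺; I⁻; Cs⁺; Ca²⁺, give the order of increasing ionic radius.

Ca²⁺ < Ba²⁺ < Cs⁺ < I⁻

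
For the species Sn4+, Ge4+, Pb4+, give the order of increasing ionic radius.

Ge4+ < Sn4+ < Pb4+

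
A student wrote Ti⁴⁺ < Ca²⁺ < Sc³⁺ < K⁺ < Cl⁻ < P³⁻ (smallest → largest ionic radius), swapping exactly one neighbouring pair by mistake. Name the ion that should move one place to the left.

The pair Ca²⁺, Sc³⁺ is the wrong way round — they are isoelectronic (18 e⁻) and Sc has more protons than Ca (21 vs 20), making Sc³⁺ smaller. All other adjacent pairs agree with periodic trends, so Sc³⁺ is the misplaced ion.

Sc³⁺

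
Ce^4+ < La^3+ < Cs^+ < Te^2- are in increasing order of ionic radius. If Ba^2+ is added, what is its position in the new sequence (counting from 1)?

All of these have 54 electrons (isoelectronic). With the same electron cloud, the ion with the most protons pulls it in tightest. Nuclear charges: Ce^4+ (Z=58), La^3+ (Z=57), Ba^2+ (Z=56), Cs^+ (Z=55), Te^2- (Z=52). Highest Z is smallest.
With Ba^2+ included the full order is Ce^4+ < La^3+ < Ba^2+ < Cs^+ < Te^2-, so it takes position 3.

3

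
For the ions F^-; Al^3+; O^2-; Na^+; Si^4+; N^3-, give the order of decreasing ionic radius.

N^3- > O^2- > F^- > Na^+ > Al^3+ > Si^4+

All of these have 10 electrons (isoelectronic). With the same electron cloud, the ion with the most protons pulls it in tightest. Nuclear charges: Si^4+ (Z=14), Al^3+ (Z=13), Na^+ (Z=11), F^- (Z=9), O^2- (Z=8), N^3- (Z=7). Highest Z is smallest.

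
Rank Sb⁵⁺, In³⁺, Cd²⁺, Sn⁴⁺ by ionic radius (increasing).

Sb⁵⁺ < Sn⁴⁺ < In³⁺ < Cd²⁺

Isoelectronic series (46 e⁻ each). Size is set by nuclear charge: more protons means a smaller ion. Sb⁵⁺ (Z=51), Sn⁴⁺ (Z=50), In³⁺ (Z=49), Cd²⁺ (Z=48).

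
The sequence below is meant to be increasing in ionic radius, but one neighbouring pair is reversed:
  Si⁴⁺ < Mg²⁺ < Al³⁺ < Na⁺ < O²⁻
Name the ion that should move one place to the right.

Mg²⁺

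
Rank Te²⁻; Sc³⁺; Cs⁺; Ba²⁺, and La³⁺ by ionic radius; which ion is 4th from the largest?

La³⁺

Electron counts and nuclear charges: Sc³⁺: 18 e⁻, Z=21, La³⁺: 54 e⁻, Z=57, Ba²⁺: 54 e⁻, Z=56, Cs⁺: 54 e⁻, Z=55, Te²⁻: 54 e⁻, Z=52. Sc³⁺ < La³⁺ (same group, 2 shells fewer); La³⁺ < Ba²⁺ (isoelectronic, higher Z=57 is smaller); Ba²⁺ < Cs⁺ (isoelectronic, higher Z=56 is smaller); Cs⁺ < Te²⁻ (isoelectronic, higher Z=55 is smaller).
That gives Sc³⁺ < La³⁺ < Ba²⁺ < Cs⁺ < Te²⁻. From the largest end, number 4 is La³⁺.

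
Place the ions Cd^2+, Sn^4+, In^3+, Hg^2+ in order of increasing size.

Sn^4+ < In^3+ < Cd^2+ < Hg^2+

Tabulating Z and e⁻: Sn^4+ has 46 e⁻ (Z=50), In^3+ has 46 e⁻ (Z=49), Cd^2+ has 46 e⁻ (Z=48), Hg^2+ has 78 e⁻ (Z=80). Sn^4+ < In^3+ (isoelectronic, higher Z=50 is smaller); In^3+ < Cd^2+ (both 46 e⁻, Z=49>48); Cd^2+ < Hg^2+ (same group, 1 shell fewer).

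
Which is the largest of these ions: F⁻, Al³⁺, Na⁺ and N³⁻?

N³⁻

Each ion has 10 electrons. The ranking follows nuclear charge in reverse — greater Z gives a smaller radius. Al³⁺ (Z=13), Na⁺ (Z=11), F⁻ (Z=9), N³⁻ (Z=7).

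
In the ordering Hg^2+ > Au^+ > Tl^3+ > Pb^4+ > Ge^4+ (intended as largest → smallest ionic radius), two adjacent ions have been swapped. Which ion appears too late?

Compare adjacent ions: both have 78 electrons but Z(Hg)=80 > Z(Au)=79, so Hg^2+ should be the smaller of the two — yet in this decreasing list Hg^2+ sits before Au^+. Nothing else is reversed, so Au^+ should move one place to the left.

Au^+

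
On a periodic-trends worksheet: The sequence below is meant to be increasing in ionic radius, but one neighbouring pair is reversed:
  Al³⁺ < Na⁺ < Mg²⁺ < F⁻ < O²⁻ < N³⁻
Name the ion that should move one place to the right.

Check each adjacent pair. Na⁺ and Mg²⁺ are reversed: they are isoelectronic (10 e⁻) and Mg has more protons than Na (12 vs 11), making Mg²⁺ smaller. No other neighbouring pair contradicts the periodic trends, so Na⁺ is the ion listed too early.

Na⁺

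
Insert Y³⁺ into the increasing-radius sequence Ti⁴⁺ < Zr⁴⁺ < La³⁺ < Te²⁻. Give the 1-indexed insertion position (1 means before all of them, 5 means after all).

3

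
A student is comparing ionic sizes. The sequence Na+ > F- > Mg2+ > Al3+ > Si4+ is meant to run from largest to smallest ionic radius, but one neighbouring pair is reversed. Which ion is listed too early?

Compare adjacent ions: both have 10 electrons but Z(Na)=11 > Z(F)=9, so Na+ should be the smaller of the two — yet in this decreasing list Na+ sits before F-. Nothing else is reversed, so Na+ should move one place to the right.

Na+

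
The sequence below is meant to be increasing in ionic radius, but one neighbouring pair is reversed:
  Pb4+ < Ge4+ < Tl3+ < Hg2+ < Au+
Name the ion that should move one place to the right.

Compare adjacent ions: both in group 14 with the same charge; Ge4+ (period 4) has the smaller radius — yet in this increasing list Pb4+ sits before Ge4+. Nothing else is reversed, so Pb4+ should move one place to the right.

Pb4+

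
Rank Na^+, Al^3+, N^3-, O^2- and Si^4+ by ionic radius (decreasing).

N^3- > O^2- > Na^+ > Al^3+ > Si^4+

All of these have 10 electrons (isoelectronic). With the same electron cloud, the ion with the most protons pulls it in tightest. Nuclear charges: Si^4+ (Z=14), Al^3+ (Z=13), Na^+ (Z=11), O^2- (Z=8), N^3- (Z=7). Highest Z is smallest.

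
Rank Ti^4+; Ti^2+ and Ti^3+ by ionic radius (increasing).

These are all Ti ions. Removing more electrons (higher positive charge) pulls the remaining electrons in closer, so Ti^4+ is smallest and Ti^2+ is largest.

Ti^4+ < Ti^3+ < Ti^2+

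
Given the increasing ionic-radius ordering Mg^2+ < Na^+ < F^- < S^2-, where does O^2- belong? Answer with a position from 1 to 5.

First list Z and electron count for each: Mg^2+ has 10 e⁻ (Z=12), Na^+ has 10 e⁻ (Z=11), F^- has 10 e⁻ (Z=9), O^2- has 10 e⁻ (Z=8), S^2- has 18 e⁻ (Z=16). Mg^2+ < Na^+ (both 10 e⁻, Z=12>11); Na^+ < F^- (isoelectronic, higher Z=11 is smaller); F^- < O^2- (isoelectronic, higher Z=9 is smaller); O^2- < S^2- (same group, 1 shell fewer).
With O^2- included the full order is Mg^2+ < Na^+ < F^- < O^2- < S^2-, so it takes position 4.

4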